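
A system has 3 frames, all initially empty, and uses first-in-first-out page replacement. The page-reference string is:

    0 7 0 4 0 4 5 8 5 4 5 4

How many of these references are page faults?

5

0 -> miss, frames (0)
7 -> miss, frames (0 7)
0 -> hit
4 -> miss, frames (0 7 4)
0 -> hit
4 -> hit
5 -> miss, evict 0, frames (7 4 5)
8 -> miss, evict 7, frames (4 5 8)
5 -> hit
4 -> hit
5 -> hit
4 -> hit
Page faults: 5.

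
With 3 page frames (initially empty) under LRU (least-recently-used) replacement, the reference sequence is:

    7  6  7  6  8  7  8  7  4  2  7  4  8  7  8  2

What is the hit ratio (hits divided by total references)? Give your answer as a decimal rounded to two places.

7: fault, frames {7}
6: fault, frames {7,6}
7: hit
6: hit
8: fault, frames {7,6,8}
7: hit
8: hit
7: hit
4: fault, evict 6, frames {8,7,4}
2: fault, evict 8, frames {7,4,2}
7: hit
4: hit
8: fault, evict 2, frames {7,4,8}
7: hit
8: hit
2: fault, evict 4, frames {7,8,2}
Hits: 9 of 16 references → 9/16 = 0.5625.

0.56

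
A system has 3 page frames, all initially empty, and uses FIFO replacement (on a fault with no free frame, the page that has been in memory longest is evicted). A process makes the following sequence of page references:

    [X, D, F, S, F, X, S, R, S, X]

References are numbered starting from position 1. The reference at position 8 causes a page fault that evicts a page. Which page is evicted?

pos 1: X: fault, frames {X}
pos 2: D: fault, frames {X,D}
pos 3: F: fault, frames {X,D,F}
pos 4: S: fault, evict X, frames {D,F,S}
pos 5: F: hit
pos 6: X: fault, evict D, frames {F,S,X}
pos 7: S: hit
pos 8: R: fault, evict F, frames {S,X,R}
At position 8, page F is evicted.

F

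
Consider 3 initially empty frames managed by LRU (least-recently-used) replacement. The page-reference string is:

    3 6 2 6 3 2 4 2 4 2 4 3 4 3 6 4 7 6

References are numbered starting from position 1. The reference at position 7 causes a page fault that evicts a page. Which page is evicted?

pos 1: 3: fault, frames {3}
pos 2: 6: fault, frames {3,6}
pos 3: 2: fault, frames {3,6,2}
pos 4: 6: hit
pos 5: 3: hit
pos 6: 2: hit
pos 7: 4: fault, evict 6, frames {3,2,4}
At position 7, page 6 is evicted.

6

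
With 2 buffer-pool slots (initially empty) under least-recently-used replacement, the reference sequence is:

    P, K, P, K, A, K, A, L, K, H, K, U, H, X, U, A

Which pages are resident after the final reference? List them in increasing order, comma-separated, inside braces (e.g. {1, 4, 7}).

{A, U}

P -> fault, frames [P]
K -> fault, frames [P, K]
P -> hit
K -> hit
A -> fault, evict P, frames [K, A]
K -> hit
A -> hit
L -> fault, evict K, frames [A, L]
K -> fault, evict A, frames [L, K]
H -> fault, evict L, frames [K, H]
K -> hit
U -> fault, evict H, frames [K, U]
H -> fault, evict K, frames [U, H]
X -> fault, evict U, frames [H, X]
U -> fault, evict H, frames [X, U]
A -> fault, evict X, frames [U, A]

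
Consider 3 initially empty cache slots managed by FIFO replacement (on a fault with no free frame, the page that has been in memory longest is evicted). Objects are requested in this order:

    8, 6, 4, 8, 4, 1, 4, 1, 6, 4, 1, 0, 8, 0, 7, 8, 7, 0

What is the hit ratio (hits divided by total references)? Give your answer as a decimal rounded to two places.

0.61

8 -> fault, frames [8]
6 -> fault, frames [8, 6]
4 -> fault, frames [8, 6, 4]
8 -> hit
4 -> hit
1 -> fault, evict 8, frames [6, 4, 1]
4 -> hit
1 -> hit
6 -> hit
4 -> hit
1 -> hit
0 -> fault, evict 6, frames [4, 1, 0]
8 -> fault, evict 4, frames [1, 0, 8]
0 -> hit
7 -> fault, evict 1, frames [0, 8, 7]
8 -> hit
7 -> hit
0 -> hit
Hits: 11 of 18 references → 11/18 = 0.6111.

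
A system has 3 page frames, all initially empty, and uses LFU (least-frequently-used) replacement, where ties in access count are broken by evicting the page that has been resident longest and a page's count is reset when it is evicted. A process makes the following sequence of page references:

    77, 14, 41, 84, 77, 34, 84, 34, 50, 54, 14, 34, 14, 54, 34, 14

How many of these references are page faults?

77: fault, frames {77}
14: fault, frames {77,14}
41: fault, frames {77,14,41}
84: fault, evict 77, frames {14,41,84}
77: fault, evict 14, frames {41,84,77}
34: fault, evict 41, frames {84,77,34}
84: hit
34: hit
50: fault, evict 77, frames {84,34,50}
54: fault, evict 50, frames {84,34,54}
14: fault, evict 54, frames {84,34,14}
34: hit
14: hit
54: fault, evict 84, frames {34,14,54}
34: hit
14: hit
Page faults: 10.

10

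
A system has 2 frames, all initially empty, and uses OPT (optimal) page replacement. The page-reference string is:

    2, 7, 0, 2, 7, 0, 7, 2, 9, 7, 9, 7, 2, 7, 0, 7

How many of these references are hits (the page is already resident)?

2 -> fault, frames [2]
7 -> fault, frames [2, 7]
0 -> fault, evict 7, frames [2, 0]
2 -> hit
7 -> fault, evict 2, frames [0, 7]
0 -> hit
7 -> hit
2 -> fault, evict 0, frames [7, 2]
9 -> fault, evict 2, frames [7, 9]
7 -> hit
9 -> hit
7 -> hit
2 -> fault, evict 9, frames [7, 2]
7 -> hit
0 -> fault, evict 2, frames [7, 0]
7 -> hit
Hits: 8.

8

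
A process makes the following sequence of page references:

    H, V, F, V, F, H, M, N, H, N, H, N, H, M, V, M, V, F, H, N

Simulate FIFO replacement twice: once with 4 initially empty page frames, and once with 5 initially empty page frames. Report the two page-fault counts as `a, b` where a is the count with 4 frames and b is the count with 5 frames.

8, 5

4 frames: F F F . . . F F F . . . . . F . . F . . → 8 faults.
5 frames: F F F . . . F F . . . . . . . . . . . . → 5 faults.
5 < 8: adding a frame reduced faults, as is typical.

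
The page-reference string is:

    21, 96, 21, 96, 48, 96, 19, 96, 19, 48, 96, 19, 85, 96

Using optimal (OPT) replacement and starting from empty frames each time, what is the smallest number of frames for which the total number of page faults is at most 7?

f=1: 14 faults
f=2: 7 faults
f=3: 5 faults
f=4: 5 faults
f=5: 5 faults
Smallest f with faults ≤ 7 is 2.

2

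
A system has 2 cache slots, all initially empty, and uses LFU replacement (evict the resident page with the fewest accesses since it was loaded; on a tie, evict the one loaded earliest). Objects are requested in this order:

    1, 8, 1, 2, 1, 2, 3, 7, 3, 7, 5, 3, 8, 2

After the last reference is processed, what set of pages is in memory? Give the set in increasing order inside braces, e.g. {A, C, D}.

{1, 2}

1 -> fault, frames {1}
8 -> fault, frames {1,8}
1 -> hit
2 -> fault, evict 8, frames {1,2}
1 -> hit
2 -> hit
3 -> fault, evict 2, frames {1,3}
7 -> fault, evict 3, frames {1,7}
3 -> fault, evict 7, frames {1,3}
7 -> fault, evict 3, frames {1,7}
5 -> fault, evict 7, frames {1,5}
3 -> fault, evict 5, frames {1,3}
8 -> fault, evict 3, frames {1,8}
2 -> fault, evict 8, frames {1,2}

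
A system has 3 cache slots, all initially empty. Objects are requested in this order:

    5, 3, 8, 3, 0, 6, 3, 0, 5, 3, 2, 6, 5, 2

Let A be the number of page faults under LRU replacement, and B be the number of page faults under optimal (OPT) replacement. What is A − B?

Under LRU: F F F . F F . . F . F F F . → 9 faults.
Under OPT: F F F . F F . . F . F . . . → 7 faults.
A − B = 9 − 7 = 2.

2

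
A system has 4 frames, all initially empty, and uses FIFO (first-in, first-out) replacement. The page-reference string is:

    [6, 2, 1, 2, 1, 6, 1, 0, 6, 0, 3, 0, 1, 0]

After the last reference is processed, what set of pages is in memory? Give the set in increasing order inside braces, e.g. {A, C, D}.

6 -> miss, frames [6]
2 -> miss, frames [6, 2]
1 -> miss, frames [6, 2, 1]
2 -> hit
1 -> hit
6 -> hit
1 -> hit
0 -> miss, frames [6, 2, 1, 0]
6 -> hit
0 -> hit
3 -> miss, evict 6, frames [2, 1, 0, 3]
0 -> hit
1 -> hit
0 -> hit

{0, 1, 2, 3}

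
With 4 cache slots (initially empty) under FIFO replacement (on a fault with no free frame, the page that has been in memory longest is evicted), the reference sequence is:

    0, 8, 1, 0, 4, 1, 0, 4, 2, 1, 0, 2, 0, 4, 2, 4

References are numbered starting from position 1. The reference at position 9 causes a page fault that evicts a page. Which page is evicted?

pos 1: 0 -> fault, frames {0}
pos 2: 8 -> fault, frames {0,8}
pos 3: 1 -> fault, frames {0,8,1}
pos 4: 0 -> hit
pos 5: 4 -> fault, frames {0,8,1,4}
pos 6: 1 -> hit
pos 7: 0 -> hit
pos 8: 4 -> hit
pos 9: 2 -> fault, evict 0, frames {8,1,4,2}
At position 9, page 0 is evicted.

0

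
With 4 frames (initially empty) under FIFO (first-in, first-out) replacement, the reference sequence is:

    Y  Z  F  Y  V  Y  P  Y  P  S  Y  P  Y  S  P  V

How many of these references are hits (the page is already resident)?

9

Y -> miss, frames (Y)
Z -> miss, frames (Y Z)
F -> miss, frames (Y Z F)
Y -> hit
V -> miss, frames (Y Z F V)
Y -> hit
P -> miss, evict Y, frames (Z F V P)
Y -> miss, evict Z, frames (F V P Y)
P -> hit
S -> miss, evict F, frames (V P Y S)
Y -> hit
P -> hit
Y -> hit
S -> hit
P -> hit
V -> hit
Hits: 9.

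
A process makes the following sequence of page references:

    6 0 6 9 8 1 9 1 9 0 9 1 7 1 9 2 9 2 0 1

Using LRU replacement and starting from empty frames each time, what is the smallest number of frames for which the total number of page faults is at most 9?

4

f=1: 20 faults
f=2: 13 faults
f=3: 10 faults
f=4: 9 faults
f=5: 7 faults
f=6: 7 faults
f=7: 7 faults
Smallest f with faults ≤ 9 is 4.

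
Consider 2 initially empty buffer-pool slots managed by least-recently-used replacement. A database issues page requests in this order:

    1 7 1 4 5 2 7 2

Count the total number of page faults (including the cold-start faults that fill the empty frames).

6

1: fault, frames (1)
7: fault, frames (1 7)
1: hit
4: fault, evict 7, frames (1 4)
5: fault, evict 1, frames (4 5)
2: fault, evict 4, frames (5 2)
7: fault, evict 5, frames (2 7)
2: hit
Page faults: 6.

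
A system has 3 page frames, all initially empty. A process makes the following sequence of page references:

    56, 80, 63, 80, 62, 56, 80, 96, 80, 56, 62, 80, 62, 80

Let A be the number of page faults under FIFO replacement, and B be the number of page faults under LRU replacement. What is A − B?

Under FIFO: F F F . F F F F . . F . . . → 8 faults.
Under LRU: F F F . F F . F . . F . . . → 7 faults.
A − B = 8 − 7 = 1.

1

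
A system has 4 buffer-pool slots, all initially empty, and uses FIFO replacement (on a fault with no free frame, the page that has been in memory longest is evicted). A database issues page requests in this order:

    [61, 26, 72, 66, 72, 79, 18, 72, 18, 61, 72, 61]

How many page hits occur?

61 → fault, frames [61]
26 → fault, frames [61, 26]
72 → fault, frames [61, 26, 72]
66 → fault, frames [61, 26, 72, 66]
72 → hit
79 → fault, evict 61, frames [26, 72, 66, 79]
18 → fault, evict 26, frames [72, 66, 79, 18]
72 → hit
18 → hit
61 → fault, evict 72, frames [66, 79, 18, 61]
72 → fault, evict 66, frames [79, 18, 61, 72]
61 → hit
Hits: 4.

4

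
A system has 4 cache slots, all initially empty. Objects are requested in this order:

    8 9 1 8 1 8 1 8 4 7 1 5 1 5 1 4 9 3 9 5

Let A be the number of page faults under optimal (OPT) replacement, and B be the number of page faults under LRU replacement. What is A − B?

-2

Under OPT: F F F . . . . . F F . F . . . . . F . . → 7 faults.
Under LRU: F F F . . . . . F F . F . . . . F F . F → 9 faults.
A − B = 7 − 9 = -2.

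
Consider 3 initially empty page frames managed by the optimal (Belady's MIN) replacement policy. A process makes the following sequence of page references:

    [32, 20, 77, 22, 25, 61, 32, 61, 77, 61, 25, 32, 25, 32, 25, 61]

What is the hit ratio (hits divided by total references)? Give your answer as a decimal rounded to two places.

0.56

32: fault, frames {32}
20: fault, frames {32,20}
77: fault, frames {32,20,77}
22: fault, evict 20, frames {32,77,22}
25: fault, evict 22, frames {32,77,25}
61: fault, evict 25, frames {32,77,61}
32: hit
61: hit
77: hit
61: hit
25: fault, evict 77, frames {32,61,25}
32: hit
25: hit
32: hit
25: hit
61: hit
Hits: 9 of 16 references → 9/16 = 0.5625.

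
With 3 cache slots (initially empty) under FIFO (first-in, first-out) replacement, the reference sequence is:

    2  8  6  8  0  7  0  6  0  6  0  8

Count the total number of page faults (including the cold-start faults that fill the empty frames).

6

2 → fault, frames {2}
8 → fault, frames {2,8}
6 → fault, frames {2,8,6}
8 → hit
0 → fault, evict 2, frames {8,6,0}
7 → fault, evict 8, frames {6,0,7}
0 → hit
6 → hit
0 → hit
6 → hit
0 → hit
8 → fault, evict 6, frames {0,7,8}
Page faults: 6.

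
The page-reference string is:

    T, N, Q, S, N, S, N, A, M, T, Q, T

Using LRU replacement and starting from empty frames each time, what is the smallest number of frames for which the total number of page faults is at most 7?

6

f=1: 12 faults
f=2: 9 faults
f=3: 8 faults
f=4: 8 faults
f=5: 8 faults
f=6: 6 faults
Smallest f with faults ≤ 7 is 6.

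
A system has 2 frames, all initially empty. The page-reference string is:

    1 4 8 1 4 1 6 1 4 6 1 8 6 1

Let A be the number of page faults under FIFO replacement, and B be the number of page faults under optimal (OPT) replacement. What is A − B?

Under FIFO: F F F F F . F F F F F F F F → 13 faults.
Under OPT: F F F . F . F . F . F F . F → 9 faults.
A − B = 13 − 9 = 4.

4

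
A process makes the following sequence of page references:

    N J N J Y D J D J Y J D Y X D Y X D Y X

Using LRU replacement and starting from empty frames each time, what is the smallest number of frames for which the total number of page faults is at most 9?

3

f=1: 20 faults
f=2: 15 faults
f=3: 5 faults
f=4: 5 faults
f=5: 5 faults
Smallest f with faults ≤ 9 is 3.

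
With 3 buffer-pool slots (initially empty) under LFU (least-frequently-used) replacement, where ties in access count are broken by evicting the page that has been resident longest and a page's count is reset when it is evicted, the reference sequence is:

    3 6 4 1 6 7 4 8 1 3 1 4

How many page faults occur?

10

3: miss, frames (3)
6: miss, frames (3 6)
4: miss, frames (3 6 4)
1: miss, evict 3, frames (6 4 1)
6: hit
7: miss, evict 4, frames (6 1 7)
4: miss, evict 1, frames (6 7 4)
8: miss, evict 7, frames (6 4 8)
1: miss, evict 4, frames (6 8 1)
3: miss, evict 8, frames (6 1 3)
1: hit
4: miss, evict 3, frames (6 1 4)
Page faults: 10.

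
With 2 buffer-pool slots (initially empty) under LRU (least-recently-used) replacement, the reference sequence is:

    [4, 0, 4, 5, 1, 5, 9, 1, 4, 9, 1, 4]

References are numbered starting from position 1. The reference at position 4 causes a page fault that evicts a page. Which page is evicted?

pos 1: 4: miss, frames [4]
pos 2: 0: miss, frames [4, 0]
pos 3: 4: hit
pos 4: 5: miss, evict 0, frames [4, 5]
At position 4, page 0 is evicted.

0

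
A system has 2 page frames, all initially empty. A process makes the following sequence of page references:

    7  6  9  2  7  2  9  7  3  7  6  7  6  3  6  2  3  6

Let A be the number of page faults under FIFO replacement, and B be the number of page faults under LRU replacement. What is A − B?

Under FIFO: F F F F F . F . F F F . . F . F . F → 12 faults.
Under LRU: F F F F F . F F F . F . . F . F F F → 13 faults.
A − B = 12 − 13 = -1.

-1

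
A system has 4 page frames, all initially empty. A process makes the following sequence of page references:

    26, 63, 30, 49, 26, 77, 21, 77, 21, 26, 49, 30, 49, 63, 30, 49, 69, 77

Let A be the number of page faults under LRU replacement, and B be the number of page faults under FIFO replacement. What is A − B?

-2

Under LRU: F F F F . F F . . . . F . F . . F F → 10 faults.
Under FIFO: F F F F . F F . . F . F F F . . F F → 12 faults.
A − B = 10 − 12 = -2.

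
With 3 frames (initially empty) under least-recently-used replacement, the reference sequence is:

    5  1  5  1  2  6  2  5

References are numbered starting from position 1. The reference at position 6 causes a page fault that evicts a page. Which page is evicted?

pos 1: 5 → fault, frames [5]
pos 2: 1 → fault, frames [5, 1]
pos 3: 5 → hit
pos 4: 1 → hit
pos 5: 2 → fault, frames [5, 1, 2]
pos 6: 6 → fault, evict 5, frames [1, 2, 6]
At position 6, page 5 is evicted.

5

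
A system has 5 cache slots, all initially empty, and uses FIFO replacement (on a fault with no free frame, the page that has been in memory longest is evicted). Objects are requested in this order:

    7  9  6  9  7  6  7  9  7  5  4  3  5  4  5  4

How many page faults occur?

6

7 → miss, frames (7)
9 → miss, frames (7 9)
6 → miss, frames (7 9 6)
9 → hit
7 → hit
6 → hit
7 → hit
9 → hit
7 → hit
5 → miss, frames (7 9 6 5)
4 → miss, frames (7 9 6 5 4)
3 → miss, evict 7, frames (9 6 5 4 3)
5 → hit
4 → hit
5 → hit
4 → hit
Page faults: 6.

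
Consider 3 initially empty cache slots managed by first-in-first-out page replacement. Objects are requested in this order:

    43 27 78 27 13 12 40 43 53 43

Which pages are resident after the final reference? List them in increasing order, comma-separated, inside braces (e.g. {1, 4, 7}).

{40, 43, 53}

43 → miss, frames {43}
27 → miss, frames {43,27}
78 → miss, frames {43,27,78}
27 → hit
13 → miss, evict 43, frames {27,78,13}
12 → miss, evict 27, frames {78,13,12}
40 → miss, evict 78, frames {13,12,40}
43 → miss, evict 13, frames {12,40,43}
53 → miss, evict 12, frames {40,43,53}
43 → hit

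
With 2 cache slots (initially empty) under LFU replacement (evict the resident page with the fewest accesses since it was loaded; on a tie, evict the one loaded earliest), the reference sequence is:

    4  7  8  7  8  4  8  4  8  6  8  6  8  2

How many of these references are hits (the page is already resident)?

4 → fault, frames [4]
7 → fault, frames [4, 7]
8 → fault, evict 4, frames [7, 8]
7 → hit
8 → hit
4 → fault, evict 7, frames [8, 4]
8 → hit
4 → hit
8 → hit
6 → fault, evict 4, frames [8, 6]
8 → hit
6 → hit
8 → hit
2 → fault, evict 6, frames [8, 2]
Hits: 8.

8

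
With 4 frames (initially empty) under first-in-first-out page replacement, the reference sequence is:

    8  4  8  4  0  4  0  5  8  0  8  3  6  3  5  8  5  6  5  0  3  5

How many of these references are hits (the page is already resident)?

8 -> miss, frames (8)
4 -> miss, frames (8 4)
8 -> hit
4 -> hit
0 -> miss, frames (8 4 0)
4 -> hit
0 -> hit
5 -> miss, frames (8 4 0 5)
8 -> hit
0 -> hit
8 -> hit
3 -> miss, evict 8, frames (4 0 5 3)
6 -> miss, evict 4, frames (0 5 3 6)
3 -> hit
5 -> hit
8 -> miss, evict 0, frames (5 3 6 8)
5 -> hit
6 -> hit
5 -> hit
0 -> miss, evict 5, frames (3 6 8 0)
3 -> hit
5 -> miss, evict 3, frames (6 8 0 5)
Hits: 13.

13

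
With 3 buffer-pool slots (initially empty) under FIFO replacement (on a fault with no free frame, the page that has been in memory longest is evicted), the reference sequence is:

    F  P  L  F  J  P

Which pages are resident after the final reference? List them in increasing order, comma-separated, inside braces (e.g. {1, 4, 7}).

F -> miss, frames {F}
P -> miss, frames {F,P}
L -> miss, frames {F,P,L}
F -> hit
J -> miss, evict F, frames {P,L,J}
P -> hit

{J, L, P}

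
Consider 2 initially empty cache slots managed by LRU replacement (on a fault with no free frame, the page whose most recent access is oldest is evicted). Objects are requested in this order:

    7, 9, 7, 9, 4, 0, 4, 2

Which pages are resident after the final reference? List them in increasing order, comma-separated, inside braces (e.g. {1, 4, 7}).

{2, 4}

7 -> fault, frames {7}
9 -> fault, frames {7,9}
7 -> hit
9 -> hit
4 -> fault, evict 7, frames {9,4}
0 -> fault, evict 9, frames {4,0}
4 -> hit
2 -> fault, evict 0, frames {4,2}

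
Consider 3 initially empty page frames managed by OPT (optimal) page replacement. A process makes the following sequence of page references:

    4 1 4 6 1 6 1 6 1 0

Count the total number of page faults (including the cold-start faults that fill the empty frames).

4 → fault, frames [4]
1 → fault, frames [4, 1]
4 → hit
6 → fault, frames [4, 1, 6]
1 → hit
6 → hit
1 → hit
6 → hit
1 → hit
0 → fault, evict 6, frames [4, 1, 0]
Page faults: 4.

4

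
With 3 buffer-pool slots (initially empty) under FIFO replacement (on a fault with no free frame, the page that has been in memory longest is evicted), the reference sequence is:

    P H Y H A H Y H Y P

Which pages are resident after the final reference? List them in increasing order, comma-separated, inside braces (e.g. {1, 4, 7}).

{A, P, Y}

P -> fault, frames (P)
H -> fault, frames (P H)
Y -> fault, frames (P H Y)
H -> hit
A -> fault, evict P, frames (H Y A)
H -> hit
Y -> hit
H -> hit
Y -> hit
P -> fault, evict H, frames (Y A P)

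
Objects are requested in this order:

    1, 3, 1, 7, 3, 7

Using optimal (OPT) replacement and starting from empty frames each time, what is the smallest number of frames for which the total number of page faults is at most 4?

2

f=1: 6 faults
f=2: 3 faults
f=3: 3 faults
Smallest f with faults ≤ 4 is 2.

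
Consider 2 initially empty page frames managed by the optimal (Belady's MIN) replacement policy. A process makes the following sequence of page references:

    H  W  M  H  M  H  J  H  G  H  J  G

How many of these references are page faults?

6

H -> fault, frames {H}
W -> fault, frames {H,W}
M -> fault, evict W, frames {H,M}
H -> hit
M -> hit
H -> hit
J -> fault, evict M, frames {H,J}
H -> hit
G -> fault, evict J, frames {H,G}
H -> hit
J -> fault, evict H, frames {G,J}
G -> hit
Page faults: 6.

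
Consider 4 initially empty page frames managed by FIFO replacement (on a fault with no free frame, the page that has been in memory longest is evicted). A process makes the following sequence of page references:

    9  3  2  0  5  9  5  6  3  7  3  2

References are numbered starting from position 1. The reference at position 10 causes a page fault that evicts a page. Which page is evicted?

pos 1: 9 → miss, frames [9]
pos 2: 3 → miss, frames [9, 3]
pos 3: 2 → miss, frames [9, 3, 2]
pos 4: 0 → miss, frames [9, 3, 2, 0]
pos 5: 5 → miss, evict 9, frames [3, 2, 0, 5]
pos 6: 9 → miss, evict 3, frames [2, 0, 5, 9]
pos 7: 5 → hit
pos 8: 6 → miss, evict 2, frames [0, 5, 9, 6]
pos 9: 3 → miss, evict 0, frames [5, 9, 6, 3]
pos 10: 7 → miss, evict 5, frames [9, 6, 3, 7]
At position 10, page 5 is evicted.

5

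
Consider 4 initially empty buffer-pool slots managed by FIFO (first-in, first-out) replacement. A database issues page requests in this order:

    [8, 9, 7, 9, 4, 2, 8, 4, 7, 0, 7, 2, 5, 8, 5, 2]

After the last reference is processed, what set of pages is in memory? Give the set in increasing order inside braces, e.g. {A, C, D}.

8: miss, frames [8]
9: miss, frames [8, 9]
7: miss, frames [8, 9, 7]
9: hit
4: miss, frames [8, 9, 7, 4]
2: miss, evict 8, frames [9, 7, 4, 2]
8: miss, evict 9, frames [7, 4, 2, 8]
4: hit
7: hit
0: miss, evict 7, frames [4, 2, 8, 0]
7: miss, evict 4, frames [2, 8, 0, 7]
2: hit
5: miss, evict 2, frames [8, 0, 7, 5]
8: hit
5: hit
2: miss, evict 8, frames [0, 7, 5, 2]

{0, 2, 5, 7}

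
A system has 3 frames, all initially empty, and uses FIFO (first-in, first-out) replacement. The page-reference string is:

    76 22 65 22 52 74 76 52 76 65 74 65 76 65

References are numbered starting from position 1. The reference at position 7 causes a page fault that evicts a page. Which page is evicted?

pos 1: 76 → miss, frames [76]
pos 2: 22 → miss, frames [76, 22]
pos 3: 65 → miss, frames [76, 22, 65]
pos 4: 22 → hit
pos 5: 52 → miss, evict 76, frames [22, 65, 52]
pos 6: 74 → miss, evict 22, frames [65, 52, 74]
pos 7: 76 → miss, evict 65, frames [52, 74, 76]
At position 7, page 65 is evicted.

65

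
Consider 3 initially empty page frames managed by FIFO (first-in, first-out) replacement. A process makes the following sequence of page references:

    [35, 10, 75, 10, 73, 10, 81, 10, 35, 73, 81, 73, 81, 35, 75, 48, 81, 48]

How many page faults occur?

35 -> fault, frames (35)
10 -> fault, frames (35 10)
75 -> fault, frames (35 10 75)
10 -> hit
73 -> fault, evict 35, frames (10 75 73)
10 -> hit
81 -> fault, evict 10, frames (75 73 81)
10 -> fault, evict 75, frames (73 81 10)
35 -> fault, evict 73, frames (81 10 35)
73 -> fault, evict 81, frames (10 35 73)
81 -> fault, evict 10, frames (35 73 81)
73 -> hit
81 -> hit
35 -> hit
75 -> fault, evict 35, frames (73 81 75)
48 -> fault, evict 73, frames (81 75 48)
81 -> hit
48 -> hit
Page faults: 11.

11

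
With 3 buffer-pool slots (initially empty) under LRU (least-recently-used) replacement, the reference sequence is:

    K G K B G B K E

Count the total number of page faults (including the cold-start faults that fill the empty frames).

K → fault, frames [K]
G → fault, frames [K, G]
K → hit
B → fault, frames [G, K, B]
G → hit
B → hit
K → hit
E → fault, evict G, frames [B, K, E]
Page faults: 4.

4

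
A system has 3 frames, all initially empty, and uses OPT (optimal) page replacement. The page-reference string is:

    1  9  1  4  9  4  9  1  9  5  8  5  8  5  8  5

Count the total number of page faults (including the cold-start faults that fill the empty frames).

5

1 → fault, frames [1]
9 → fault, frames [1, 9]
1 → hit
4 → fault, frames [1, 9, 4]
9 → hit
4 → hit
9 → hit
1 → hit
9 → hit
5 → fault, evict 4, frames [1, 9, 5]
8 → fault, evict 9, frames [1, 5, 8]
5 → hit
8 → hit
5 → hit
8 → hit
5 → hit
Page faults: 5.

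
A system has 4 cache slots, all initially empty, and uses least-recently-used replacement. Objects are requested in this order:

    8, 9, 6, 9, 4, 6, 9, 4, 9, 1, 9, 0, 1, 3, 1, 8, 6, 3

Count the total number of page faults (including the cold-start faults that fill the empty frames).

9

8: miss, frames [8]
9: miss, frames [8, 9]
6: miss, frames [8, 9, 6]
9: hit
4: miss, frames [8, 6, 9, 4]
6: hit
9: hit
4: hit
9: hit
1: miss, evict 8, frames [6, 4, 9, 1]
9: hit
0: miss, evict 6, frames [4, 1, 9, 0]
1: hit
3: miss, evict 4, frames [9, 0, 1, 3]
1: hit
8: miss, evict 9, frames [0, 3, 1, 8]
6: miss, evict 0, frames [3, 1, 8, 6]
3: hit
Page faults: 9.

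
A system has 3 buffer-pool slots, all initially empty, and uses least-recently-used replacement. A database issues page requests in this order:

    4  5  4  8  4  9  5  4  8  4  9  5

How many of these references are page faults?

4 → miss, frames [4]
5 → miss, frames [4, 5]
4 → hit
8 → miss, frames [5, 4, 8]
4 → hit
9 → miss, evict 5, frames [8, 4, 9]
5 → miss, evict 8, frames [4, 9, 5]
4 → hit
8 → miss, evict 9, frames [5, 4, 8]
4 → hit
9 → miss, evict 5, frames [8, 4, 9]
5 → miss, evict 8, frames [4, 9, 5]
Page faults: 8.

8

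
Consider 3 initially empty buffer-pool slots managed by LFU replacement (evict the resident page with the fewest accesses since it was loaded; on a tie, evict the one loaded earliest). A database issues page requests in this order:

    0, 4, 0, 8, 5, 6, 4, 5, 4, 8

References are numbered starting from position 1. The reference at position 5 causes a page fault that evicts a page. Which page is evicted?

4

pos 1: 0: miss, frames (0)
pos 2: 4: miss, frames (0 4)
pos 3: 0: hit
pos 4: 8: miss, frames (0 4 8)
pos 5: 5: miss, evict 4, frames (0 8 5)
At position 5, page 4 is evicted.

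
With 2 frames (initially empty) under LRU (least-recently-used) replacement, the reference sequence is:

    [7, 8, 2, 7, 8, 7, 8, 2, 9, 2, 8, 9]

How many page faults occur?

7: miss, frames [7]
8: miss, frames [7, 8]
2: miss, evict 7, frames [8, 2]
7: miss, evict 8, frames [2, 7]
8: miss, evict 2, frames [7, 8]
7: hit
8: hit
2: miss, evict 7, frames [8, 2]
9: miss, evict 8, frames [2, 9]
2: hit
8: miss, evict 9, frames [2, 8]
9: miss, evict 2, frames [8, 9]
Page faults: 9.

9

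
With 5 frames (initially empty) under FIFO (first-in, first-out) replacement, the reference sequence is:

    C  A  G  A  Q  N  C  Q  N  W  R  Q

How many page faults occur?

C -> miss, frames (C)
A -> miss, frames (C A)
G -> miss, frames (C A G)
A -> hit
Q -> miss, frames (C A G Q)
N -> miss, frames (C A G Q N)
C -> hit
Q -> hit
N -> hit
W -> miss, evict C, frames (A G Q N W)
R -> miss, evict A, frames (G Q N W R)
Q -> hit
Page faults: 7.

7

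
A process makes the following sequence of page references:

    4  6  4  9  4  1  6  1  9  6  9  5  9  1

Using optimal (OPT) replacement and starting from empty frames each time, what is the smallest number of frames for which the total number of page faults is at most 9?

f=1: 14 faults
f=2: 8 faults
f=3: 5 faults
f=4: 5 faults
f=5: 5 faults
Smallest f with faults ≤ 9 is 2.

2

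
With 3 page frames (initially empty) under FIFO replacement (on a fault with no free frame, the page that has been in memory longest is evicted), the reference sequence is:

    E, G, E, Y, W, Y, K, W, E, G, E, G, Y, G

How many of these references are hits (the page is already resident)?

E: fault, frames [E]
G: fault, frames [E, G]
E: hit
Y: fault, frames [E, G, Y]
W: fault, evict E, frames [G, Y, W]
Y: hit
K: fault, evict G, frames [Y, W, K]
W: hit
E: fault, evict Y, frames [W, K, E]
G: fault, evict W, frames [K, E, G]
E: hit
G: hit
Y: fault, evict K, frames [E, G, Y]
G: hit
Hits: 6.

6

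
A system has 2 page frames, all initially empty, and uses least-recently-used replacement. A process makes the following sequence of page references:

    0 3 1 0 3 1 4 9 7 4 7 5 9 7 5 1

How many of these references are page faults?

15

0: fault, frames (0)
3: fault, frames (0 3)
1: fault, evict 0, frames (3 1)
0: fault, evict 3, frames (1 0)
3: fault, evict 1, frames (0 3)
1: fault, evict 0, frames (3 1)
4: fault, evict 3, frames (1 4)
9: fault, evict 1, frames (4 9)
7: fault, evict 4, frames (9 7)
4: fault, evict 9, frames (7 4)
7: hit
5: fault, evict 4, frames (7 5)
9: fault, evict 7, frames (5 9)
7: fault, evict 5, frames (9 7)
5: fault, evict 9, frames (7 5)
1: fault, evict 7, frames (5 1)
Page faults: 15.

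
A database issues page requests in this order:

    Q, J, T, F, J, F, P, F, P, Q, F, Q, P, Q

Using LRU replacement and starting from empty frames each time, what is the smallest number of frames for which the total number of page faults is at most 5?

5

f=1: 14 faults
f=2: 9 faults
f=3: 6 faults
f=4: 6 faults
f=5: 5 faults
Smallest f with faults ≤ 5 is 5.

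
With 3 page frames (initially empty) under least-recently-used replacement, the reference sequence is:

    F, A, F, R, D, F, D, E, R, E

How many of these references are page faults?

F → fault, frames [F]
A → fault, frames [F, A]
F → hit
R → fault, frames [A, F, R]
D → fault, evict A, frames [F, R, D]
F → hit
D → hit
E → fault, evict R, frames [F, D, E]
R → fault, evict F, frames [D, E, R]
E → hit
Page faults: 6.

6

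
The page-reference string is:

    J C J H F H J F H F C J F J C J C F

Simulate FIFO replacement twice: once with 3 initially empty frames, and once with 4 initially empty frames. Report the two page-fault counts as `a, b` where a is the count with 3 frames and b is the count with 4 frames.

3 frames: F F . F F . F . . . F . . . . . . . → 6 faults.
4 frames: F F . F F . . . . . . . . . . . . . → 4 faults.
4 < 6: adding a frame reduced faults, as is typical.

6, 4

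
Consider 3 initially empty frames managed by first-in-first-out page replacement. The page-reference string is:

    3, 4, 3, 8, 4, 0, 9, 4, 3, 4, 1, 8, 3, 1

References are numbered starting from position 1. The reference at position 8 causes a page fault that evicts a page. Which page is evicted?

8

pos 1: 3 → fault, frames [3]
pos 2: 4 → fault, frames [3, 4]
pos 3: 3 → hit
pos 4: 8 → fault, frames [3, 4, 8]
pos 5: 4 → hit
pos 6: 0 → fault, evict 3, frames [4, 8, 0]
pos 7: 9 → fault, evict 4, frames [8, 0, 9]
pos 8: 4 → fault, evict 8, frames [0, 9, 4]
At position 8, page 8 is evicted.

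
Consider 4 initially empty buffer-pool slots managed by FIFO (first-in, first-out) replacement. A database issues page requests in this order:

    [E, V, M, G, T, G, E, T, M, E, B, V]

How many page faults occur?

E -> miss, frames {E}
V -> miss, frames {E,V}
M -> miss, frames {E,V,M}
G -> miss, frames {E,V,M,G}
T -> miss, evict E, frames {V,M,G,T}
G -> hit
E -> miss, evict V, frames {M,G,T,E}
T -> hit
M -> hit
E -> hit
B -> miss, evict M, frames {G,T,E,B}
V -> miss, evict G, frames {T,E,B,V}
Page faults: 8.

8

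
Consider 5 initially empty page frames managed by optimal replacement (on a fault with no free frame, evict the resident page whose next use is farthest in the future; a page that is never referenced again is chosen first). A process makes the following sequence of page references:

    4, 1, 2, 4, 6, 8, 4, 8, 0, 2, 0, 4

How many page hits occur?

4 → fault, frames {4}
1 → fault, frames {4,1}
2 → fault, frames {4,1,2}
4 → hit
6 → fault, frames {4,1,2,6}
8 → fault, frames {4,1,2,6,8}
4 → hit
8 → hit
0 → fault, evict 8, frames {4,1,2,6,0}
2 → hit
0 → hit
4 → hit
Hits: 6.

6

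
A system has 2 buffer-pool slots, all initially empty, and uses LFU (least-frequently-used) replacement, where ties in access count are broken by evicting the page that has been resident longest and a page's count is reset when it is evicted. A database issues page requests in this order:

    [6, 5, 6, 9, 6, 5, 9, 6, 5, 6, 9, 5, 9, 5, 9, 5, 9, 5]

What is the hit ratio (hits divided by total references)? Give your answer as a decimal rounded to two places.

6: miss, frames (6)
5: miss, frames (6 5)
6: hit
9: miss, evict 5, frames (6 9)
6: hit
5: miss, evict 9, frames (6 5)
9: miss, evict 5, frames (6 9)
6: hit
5: miss, evict 9, frames (6 5)
6: hit
9: miss, evict 5, frames (6 9)
5: miss, evict 9, frames (6 5)
9: miss, evict 5, frames (6 9)
5: miss, evict 9, frames (6 5)
9: miss, evict 5, frames (6 9)
5: miss, evict 9, frames (6 5)
9: miss, evict 5, frames (6 9)
5: miss, evict 9, frames (6 5)
Hits: 4 of 18 references → 4/18 = 0.2222.

0.22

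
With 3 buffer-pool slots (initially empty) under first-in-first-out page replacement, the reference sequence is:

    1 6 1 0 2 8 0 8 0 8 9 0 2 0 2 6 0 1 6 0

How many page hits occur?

1 → miss, frames [1]
6 → miss, frames [1, 6]
1 → hit
0 → miss, frames [1, 6, 0]
2 → miss, evict 1, frames [6, 0, 2]
8 → miss, evict 6, frames [0, 2, 8]
0 → hit
8 → hit
0 → hit
8 → hit
9 → miss, evict 0, frames [2, 8, 9]
0 → miss, evict 2, frames [8, 9, 0]
2 → miss, evict 8, frames [9, 0, 2]
0 → hit
2 → hit
6 → miss, evict 9, frames [0, 2, 6]
0 → hit
1 → miss, evict 0, frames [2, 6, 1]
6 → hit
0 → miss, evict 2, frames [6, 1, 0]
Hits: 9.

9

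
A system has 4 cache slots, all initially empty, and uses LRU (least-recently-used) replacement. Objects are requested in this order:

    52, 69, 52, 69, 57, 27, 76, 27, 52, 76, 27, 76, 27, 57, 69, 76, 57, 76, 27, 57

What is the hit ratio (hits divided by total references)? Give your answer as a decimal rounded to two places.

0.65

52 -> fault, frames {52}
69 -> fault, frames {52,69}
52 -> hit
69 -> hit
57 -> fault, frames {52,69,57}
27 -> fault, frames {52,69,57,27}
76 -> fault, evict 52, frames {69,57,27,76}
27 -> hit
52 -> fault, evict 69, frames {57,76,27,52}
76 -> hit
27 -> hit
76 -> hit
27 -> hit
57 -> hit
69 -> fault, evict 52, frames {76,27,57,69}
76 -> hit
57 -> hit
76 -> hit
27 -> hit
57 -> hit
Hits: 13 of 20 references → 13/20 = 0.6500.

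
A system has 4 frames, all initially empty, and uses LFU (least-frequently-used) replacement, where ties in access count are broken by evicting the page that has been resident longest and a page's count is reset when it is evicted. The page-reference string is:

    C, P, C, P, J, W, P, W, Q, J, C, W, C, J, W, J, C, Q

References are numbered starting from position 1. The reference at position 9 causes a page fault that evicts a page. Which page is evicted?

J

pos 1: C: fault, frames {C}
pos 2: P: fault, frames {C,P}
pos 3: C: hit
pos 4: P: hit
pos 5: J: fault, frames {C,P,J}
pos 6: W: fault, frames {C,P,J,W}
pos 7: P: hit
pos 8: W: hit
pos 9: Q: fault, evict J, frames {C,P,W,Q}
At position 9, page J is evicted.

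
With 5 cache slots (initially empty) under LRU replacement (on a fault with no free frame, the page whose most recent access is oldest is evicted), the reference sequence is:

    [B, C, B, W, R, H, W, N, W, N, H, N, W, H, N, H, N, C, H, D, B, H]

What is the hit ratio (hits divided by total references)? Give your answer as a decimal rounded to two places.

0.59

B: miss, frames {B}
C: miss, frames {B,C}
B: hit
W: miss, frames {C,B,W}
R: miss, frames {C,B,W,R}
H: miss, frames {C,B,W,R,H}
W: hit
N: miss, evict C, frames {B,R,H,W,N}
W: hit
N: hit
H: hit
N: hit
W: hit
H: hit
N: hit
H: hit
N: hit
C: miss, evict B, frames {R,W,H,N,C}
H: hit
D: miss, evict R, frames {W,N,C,H,D}
B: miss, evict W, frames {N,C,H,D,B}
H: hit
Hits: 13 of 22 references → 13/22 = 0.5909.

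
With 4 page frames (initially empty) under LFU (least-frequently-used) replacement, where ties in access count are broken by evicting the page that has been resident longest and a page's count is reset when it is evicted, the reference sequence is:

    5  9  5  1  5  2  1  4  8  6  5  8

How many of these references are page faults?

5 -> fault, frames (5)
9 -> fault, frames (5 9)
5 -> hit
1 -> fault, frames (5 9 1)
5 -> hit
2 -> fault, frames (5 9 1 2)
1 -> hit
4 -> fault, evict 9, frames (5 1 2 4)
8 -> fault, evict 2, frames (5 1 4 8)
6 -> fault, evict 4, frames (5 1 8 6)
5 -> hit
8 -> hit
Page faults: 7.

7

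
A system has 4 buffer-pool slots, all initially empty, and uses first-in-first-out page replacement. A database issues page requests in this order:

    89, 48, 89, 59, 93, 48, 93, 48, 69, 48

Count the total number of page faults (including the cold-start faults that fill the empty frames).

89 → miss, frames [89]
48 → miss, frames [89, 48]
89 → hit
59 → miss, frames [89, 48, 59]
93 → miss, frames [89, 48, 59, 93]
48 → hit
93 → hit
48 → hit
69 → miss, evict 89, frames [48, 59, 93, 69]
48 → hit
Page faults: 5.

5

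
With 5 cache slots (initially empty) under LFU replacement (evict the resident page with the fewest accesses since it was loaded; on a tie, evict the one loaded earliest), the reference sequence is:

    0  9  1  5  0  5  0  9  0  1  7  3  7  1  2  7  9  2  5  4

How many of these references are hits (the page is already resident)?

9

0 -> miss, frames [0]
9 -> miss, frames [0, 9]
1 -> miss, frames [0, 9, 1]
5 -> miss, frames [0, 9, 1, 5]
0 -> hit
5 -> hit
0 -> hit
9 -> hit
0 -> hit
1 -> hit
7 -> miss, frames [0, 9, 1, 5, 7]
3 -> miss, evict 7, frames [0, 9, 1, 5, 3]
7 -> miss, evict 3, frames [0, 9, 1, 5, 7]
1 -> hit
2 -> miss, evict 7, frames [0, 9, 1, 5, 2]
7 -> miss, evict 2, frames [0, 9, 1, 5, 7]
9 -> hit
2 -> miss, evict 7, frames [0, 9, 1, 5, 2]
5 -> hit
4 -> miss, evict 2, frames [0, 9, 1, 5, 4]
Hits: 9.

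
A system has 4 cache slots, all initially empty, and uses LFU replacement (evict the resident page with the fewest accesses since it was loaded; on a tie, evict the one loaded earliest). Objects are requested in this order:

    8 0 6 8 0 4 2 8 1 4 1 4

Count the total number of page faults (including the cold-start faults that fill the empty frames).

8 -> miss, frames (8)
0 -> miss, frames (8 0)
6 -> miss, frames (8 0 6)
8 -> hit
0 -> hit
4 -> miss, frames (8 0 6 4)
2 -> miss, evict 6, frames (8 0 4 2)
8 -> hit
1 -> miss, evict 4, frames (8 0 2 1)
4 -> miss, evict 2, frames (8 0 1 4)
1 -> hit
4 -> hit
Page faults: 7.

7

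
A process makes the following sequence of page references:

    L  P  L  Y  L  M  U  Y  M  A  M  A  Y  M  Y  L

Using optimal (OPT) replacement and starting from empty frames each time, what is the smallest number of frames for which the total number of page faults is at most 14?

f=1: 16 faults
f=2: 9 faults
f=3: 7 faults
f=4: 6 faults
f=5: 6 faults
f=6: 6 faults
Smallest f with faults ≤ 14 is 2.

2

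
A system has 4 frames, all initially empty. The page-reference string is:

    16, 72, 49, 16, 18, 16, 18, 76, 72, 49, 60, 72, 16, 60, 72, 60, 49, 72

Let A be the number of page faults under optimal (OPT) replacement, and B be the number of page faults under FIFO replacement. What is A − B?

-3

Under OPT: F F F . F . . F . . F . . . . . . . → 6 faults.
Under FIFO: F F F . F . . F . . F F F . . . F . → 9 faults.
A − B = 6 − 9 = -3.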